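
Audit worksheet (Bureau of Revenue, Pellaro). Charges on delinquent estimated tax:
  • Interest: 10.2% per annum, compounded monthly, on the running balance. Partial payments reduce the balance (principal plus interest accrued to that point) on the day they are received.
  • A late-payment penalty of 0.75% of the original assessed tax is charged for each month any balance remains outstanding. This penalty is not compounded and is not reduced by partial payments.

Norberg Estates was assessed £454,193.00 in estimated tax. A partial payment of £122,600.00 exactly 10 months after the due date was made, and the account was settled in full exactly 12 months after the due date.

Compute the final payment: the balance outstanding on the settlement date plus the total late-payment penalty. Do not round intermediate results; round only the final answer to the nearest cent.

£418,933.37

Monthly rate = 10.2% ÷ 12 = 0.85%
Balance at month 10: £454,193.0000 × (1 + 0.0085)^10 = £494,310.0748…
After £122,600.00 payment: £494,310.0748… − £122,600.00 = £371,710.0748…
Balance at month 12: £371,710.0748… × (1 + 0.0085)^2 = £378,056.0021…
Penalty: 12 × 0.75% × £454,193.00 = £40,877.37
Final settlement = outstanding balance + penalty = £378,056.0021… + £40,877.37 = £418,933.37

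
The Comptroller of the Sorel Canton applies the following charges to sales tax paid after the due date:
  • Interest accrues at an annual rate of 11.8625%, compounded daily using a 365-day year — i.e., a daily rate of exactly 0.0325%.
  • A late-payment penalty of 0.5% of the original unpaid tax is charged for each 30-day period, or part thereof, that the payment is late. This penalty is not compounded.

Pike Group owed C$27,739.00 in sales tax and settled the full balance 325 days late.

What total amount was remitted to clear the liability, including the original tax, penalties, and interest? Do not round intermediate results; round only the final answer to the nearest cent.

Penalty periods: ⌈325/30⌉ = 11; penalty = 11 × 0.5% × C$27,739.00 = C$1,525.65…
Interest: C$27,739.00 × ((1 + 0.000325)^325 − 1) = C$27,739.00 × 0.11138595… = C$3,089.7349…
Total = C$27,739.00 + C$1,525.6450 + C$3,089.7349… = C$32,354.38

C$32,354.38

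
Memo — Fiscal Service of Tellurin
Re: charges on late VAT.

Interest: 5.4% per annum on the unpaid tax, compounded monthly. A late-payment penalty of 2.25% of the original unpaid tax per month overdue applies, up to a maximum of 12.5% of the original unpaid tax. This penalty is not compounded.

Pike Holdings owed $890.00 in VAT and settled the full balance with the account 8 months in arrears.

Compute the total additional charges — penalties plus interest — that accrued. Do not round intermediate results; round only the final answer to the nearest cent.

$143.80

Penalty (uncapped): 8 × 2.25% × $890.00 = $160.20; cap = 12.5% × $890.00 = $111.25 → penalty = $111.25
Interest (5.4%/yr ÷ 12 = 0.45%/month): $890.00 × ((1 + 0.0045)^8 − 1) = $32.5492…
Penalties + interest = $111.2500 + $32.5492… = $143.80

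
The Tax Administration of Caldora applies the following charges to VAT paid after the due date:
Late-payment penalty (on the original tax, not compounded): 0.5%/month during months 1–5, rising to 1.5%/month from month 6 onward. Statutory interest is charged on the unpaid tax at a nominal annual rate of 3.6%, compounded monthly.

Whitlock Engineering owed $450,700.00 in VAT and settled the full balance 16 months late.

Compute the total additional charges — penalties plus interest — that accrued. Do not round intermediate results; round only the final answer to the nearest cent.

Penalty, months 1–5: 5 × 0.5% × $450,700.00 = $11,267.50
Penalty, months 6–16: 11 × 1.5% × $450,700.00 = $74,365.50
Interest (3.6%/yr ÷ 12 = 0.3%/month): $450,700.00 × ((1 + 0.003)^16 − 1) = $22,127.2375…
Penalties + interest = $85,633.0000 + $22,127.2375… = $107,760.24

$107,760.24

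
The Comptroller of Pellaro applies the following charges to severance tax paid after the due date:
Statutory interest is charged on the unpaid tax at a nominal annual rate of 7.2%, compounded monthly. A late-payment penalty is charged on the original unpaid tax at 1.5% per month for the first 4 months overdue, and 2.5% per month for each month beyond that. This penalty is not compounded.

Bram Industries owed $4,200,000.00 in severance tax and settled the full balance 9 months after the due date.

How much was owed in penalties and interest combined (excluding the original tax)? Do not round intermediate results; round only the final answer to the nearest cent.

$1,009,320.09

Penalty, months 1–4: 4 × 1.5% × $4,200,000.00 = $252,000.00
Penalty, months 5–9: 5 × 2.5% × $4,200,000.00 = $525,000.00
Interest (7.2%/yr ÷ 12 = 0.6%/month): $4,200,000.00 × ((1 + 0.006)^9 − 1) = $232,320.0948…
Penalties + interest = $777,000.0000 + $232,320.0948… = $1,009,320.09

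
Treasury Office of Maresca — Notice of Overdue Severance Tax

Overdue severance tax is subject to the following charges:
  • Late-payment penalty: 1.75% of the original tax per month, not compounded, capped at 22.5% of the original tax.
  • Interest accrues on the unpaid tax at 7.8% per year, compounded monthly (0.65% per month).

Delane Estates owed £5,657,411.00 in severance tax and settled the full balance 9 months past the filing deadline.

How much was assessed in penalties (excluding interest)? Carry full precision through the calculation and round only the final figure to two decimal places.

£891,042.23

Penalty: 9 × 1.75% × £5,657,411.00 = £891,042.23… (below the 22.5% cap of £1,272,917.48…)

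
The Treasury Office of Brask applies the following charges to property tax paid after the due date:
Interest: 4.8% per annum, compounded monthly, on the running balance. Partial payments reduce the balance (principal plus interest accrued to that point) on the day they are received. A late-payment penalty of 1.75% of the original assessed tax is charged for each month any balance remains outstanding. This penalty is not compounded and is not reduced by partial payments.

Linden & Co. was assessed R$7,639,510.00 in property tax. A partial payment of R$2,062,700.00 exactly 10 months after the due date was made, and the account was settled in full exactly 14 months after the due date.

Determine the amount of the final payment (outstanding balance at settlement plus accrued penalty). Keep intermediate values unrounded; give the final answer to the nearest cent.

Monthly rate = 4.8% ÷ 12 = 0.4%
Balance at month 10: R$7,639,510.0000 × (1 + 0.004)^10 = R$7,950,649.9313…
After R$2,062,700.00 payment: R$7,950,649.9313… − R$2,062,700.00 = R$5,887,949.9313…
Balance at month 14: R$5,887,949.9313… × (1 + 0.004)^4 = R$5,982,723.8822…
Penalty: 14 × 1.75% × R$7,639,510.00 = R$1,871,679.95
Final settlement = outstanding balance + penalty = R$5,982,723.8822… + R$1,871,679.95 = R$7,854,403.83

R$7,854,403.83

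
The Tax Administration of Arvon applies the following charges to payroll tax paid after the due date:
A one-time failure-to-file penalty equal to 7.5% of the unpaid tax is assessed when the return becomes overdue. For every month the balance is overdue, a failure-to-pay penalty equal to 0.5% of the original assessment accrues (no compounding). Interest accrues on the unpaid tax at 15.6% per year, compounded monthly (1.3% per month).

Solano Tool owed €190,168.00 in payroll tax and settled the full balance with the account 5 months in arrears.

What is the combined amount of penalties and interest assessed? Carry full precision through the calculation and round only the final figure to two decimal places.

€31,703.31

Failure-to-file penalty: 7.5% × €190,168.00 = €14,262.60
Failure-to-pay penalty = 0.5% × €190,168.00 × 5 mo = €4,754.20
Interest: €190,168.00 × ((1 + 0.013)^5 − 1) = €190,168.00 × 0.0667121… = €12,686.5091…
Penalties + interest = €19,016.8000 + €12,686.5091… = €31,703.31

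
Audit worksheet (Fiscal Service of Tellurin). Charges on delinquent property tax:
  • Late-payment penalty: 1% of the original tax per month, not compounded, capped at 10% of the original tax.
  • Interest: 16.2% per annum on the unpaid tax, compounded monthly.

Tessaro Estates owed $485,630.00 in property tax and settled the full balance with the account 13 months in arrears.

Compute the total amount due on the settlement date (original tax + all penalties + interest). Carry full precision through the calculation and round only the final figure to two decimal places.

$626,678.08

Penalty (uncapped): 13 × 1% × $485,630.00 = $63,131.90; cap = 10% × $485,630.00 = $48,563.00 → penalty = $48,563.00
Interest (16.2%/yr ÷ 12 = 1.35%/month): $485,630.00 × ((1 + 0.0135)^13 − 1) = $92,485.0787…
Total = $485,630.00 + $48,563.0000 + $92,485.0787… = $626,678.08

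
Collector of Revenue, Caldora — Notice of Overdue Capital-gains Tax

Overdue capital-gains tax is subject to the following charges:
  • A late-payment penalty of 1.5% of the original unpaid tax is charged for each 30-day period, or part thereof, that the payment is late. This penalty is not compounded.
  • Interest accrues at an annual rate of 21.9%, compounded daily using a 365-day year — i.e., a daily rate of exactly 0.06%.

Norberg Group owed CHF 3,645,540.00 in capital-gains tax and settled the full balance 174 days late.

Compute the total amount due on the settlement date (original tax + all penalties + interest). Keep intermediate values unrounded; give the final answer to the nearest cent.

Penalty periods: ⌈174/30⌉ = 6; penalty = 6 × 1.5% × CHF 3,645,540.00 = CHF 328,098.60
Interest: CHF 3,645,540.00 × ((1 + 0.0006)^174 − 1) = CHF 3,645,540.00 × 0.11000963… = CHF 401,044.5129…
Total = CHF 3,645,540.00 + CHF 328,098.6000 + CHF 401,044.5129… = CHF 4,374,683.11

CHF 4,374,683.11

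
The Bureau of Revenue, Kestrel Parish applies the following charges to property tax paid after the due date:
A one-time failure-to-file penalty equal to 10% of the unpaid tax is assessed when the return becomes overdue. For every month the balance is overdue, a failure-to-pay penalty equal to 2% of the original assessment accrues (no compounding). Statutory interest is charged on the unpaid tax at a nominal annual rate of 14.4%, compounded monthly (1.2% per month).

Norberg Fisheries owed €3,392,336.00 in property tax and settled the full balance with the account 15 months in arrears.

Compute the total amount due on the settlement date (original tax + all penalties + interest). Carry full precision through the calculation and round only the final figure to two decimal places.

Failure-to-file penalty: 10% × €3,392,336.00 = €339,233.60
Failure-to-pay penalty = 2% × €3,392,336.00 × 15 mo = €1,017,700.80
Interest: €3,392,336.00 × ((1 + 0.012)^15 − 1) = €3,392,336.00 × 0.1959353… = €664,678.3958…
Total = €3,392,336.00 + €1,356,934.4000 + €664,678.3958… = €5,413,948.80

€5,413,948.80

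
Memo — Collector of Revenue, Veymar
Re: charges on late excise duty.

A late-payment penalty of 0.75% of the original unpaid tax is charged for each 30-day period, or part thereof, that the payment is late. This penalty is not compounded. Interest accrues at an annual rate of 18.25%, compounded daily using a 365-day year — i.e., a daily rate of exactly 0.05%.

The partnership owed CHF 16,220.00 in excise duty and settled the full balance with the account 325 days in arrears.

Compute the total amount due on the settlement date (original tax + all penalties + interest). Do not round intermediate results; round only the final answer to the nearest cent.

Penalty periods: ⌈325/30⌉ = 11; penalty = 11 × 0.75% × CHF 16,220.00 = CHF 1,338.15
Interest: CHF 16,220.00 × ((1 + 0.0005)^325 − 1) = CHF 16,220.00 × 0.17640054… = CHF 2,861.2168…
Total = CHF 16,220.00 + CHF 1,338.1500 + CHF 2,861.2168… = CHF 20,419.37

CHF 20,419.37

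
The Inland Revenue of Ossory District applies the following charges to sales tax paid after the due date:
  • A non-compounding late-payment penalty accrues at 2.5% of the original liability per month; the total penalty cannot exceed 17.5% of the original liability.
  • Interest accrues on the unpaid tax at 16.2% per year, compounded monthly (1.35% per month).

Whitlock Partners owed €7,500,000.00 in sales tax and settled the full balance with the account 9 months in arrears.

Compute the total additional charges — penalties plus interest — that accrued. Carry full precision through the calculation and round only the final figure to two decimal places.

Penalty (uncapped): 9 × 2.5% × €7,500,000.00 = €1,687,500.00; cap = 17.5% × €7,500,000.00 = €1,312,500.00 → penalty = €1,312,500.00
Interest: €7,500,000.00 × ((1 + 0.0135)^9 − 1) = €7,500,000.00 × 0.1282719… = €962,039.3521…
Penalties + interest = €1,312,500.0000 + €962,039.3521… = €2,274,539.35

€2,274,539.35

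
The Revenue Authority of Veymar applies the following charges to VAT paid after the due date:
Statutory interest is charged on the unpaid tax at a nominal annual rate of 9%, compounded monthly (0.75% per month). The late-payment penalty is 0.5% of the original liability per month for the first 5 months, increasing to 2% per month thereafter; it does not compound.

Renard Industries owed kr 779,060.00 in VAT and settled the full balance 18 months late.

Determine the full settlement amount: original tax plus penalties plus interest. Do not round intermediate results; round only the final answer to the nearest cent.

Penalty, months 1–5: 5 × 0.5% × kr 779,060.00 = kr 19,476.50
Penalty, months 6–18: 13 × 2% × kr 779,060.00 = kr 202,555.60
Interest: kr 779,060.00 × ((1 + 0.0075)^18 − 1) = kr 779,060.00 × 0.1439604… = kr 112,153.7804…
Total = kr 779,060.00 + kr 222,032.1000 + kr 112,153.7804… = kr 1,113,245.88

kr 1,113,245.88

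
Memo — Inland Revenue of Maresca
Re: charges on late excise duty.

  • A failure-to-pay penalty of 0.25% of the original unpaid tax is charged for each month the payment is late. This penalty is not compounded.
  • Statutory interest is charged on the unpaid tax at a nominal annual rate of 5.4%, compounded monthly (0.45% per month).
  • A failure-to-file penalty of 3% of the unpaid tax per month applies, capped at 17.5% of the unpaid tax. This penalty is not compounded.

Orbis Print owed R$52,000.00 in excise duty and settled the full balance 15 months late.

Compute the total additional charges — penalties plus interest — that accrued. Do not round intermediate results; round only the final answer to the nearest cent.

Failure-to-file: 15 × 3% × R$52,000.00 = R$23,400.00, capped at 17.5% × R$52,000.00 = R$9,100.00
Failure-to-pay penalty = 0.25% × R$52,000.00 × 15 mo = R$1,950.00
Interest: R$52,000.00 × ((1 + 0.0045)^15 − 1) = R$52,000.00 × 0.0696683… = R$3,622.7504…
Penalties + interest = R$11,050.0000 + R$3,622.7504… = R$14,672.75

R$14,672.75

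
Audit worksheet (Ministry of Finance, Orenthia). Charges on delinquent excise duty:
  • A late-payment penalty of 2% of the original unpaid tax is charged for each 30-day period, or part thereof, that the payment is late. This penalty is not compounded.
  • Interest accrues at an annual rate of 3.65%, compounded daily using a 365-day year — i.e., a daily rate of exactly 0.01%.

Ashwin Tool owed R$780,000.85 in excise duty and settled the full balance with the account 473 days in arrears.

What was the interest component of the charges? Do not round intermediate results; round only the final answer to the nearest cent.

Interest: R$780,000.85 × ((1 + 0.0001)^473 − 1) = R$780,000.85 × 0.04843401… = R$37,778.5717…

R$37,778.57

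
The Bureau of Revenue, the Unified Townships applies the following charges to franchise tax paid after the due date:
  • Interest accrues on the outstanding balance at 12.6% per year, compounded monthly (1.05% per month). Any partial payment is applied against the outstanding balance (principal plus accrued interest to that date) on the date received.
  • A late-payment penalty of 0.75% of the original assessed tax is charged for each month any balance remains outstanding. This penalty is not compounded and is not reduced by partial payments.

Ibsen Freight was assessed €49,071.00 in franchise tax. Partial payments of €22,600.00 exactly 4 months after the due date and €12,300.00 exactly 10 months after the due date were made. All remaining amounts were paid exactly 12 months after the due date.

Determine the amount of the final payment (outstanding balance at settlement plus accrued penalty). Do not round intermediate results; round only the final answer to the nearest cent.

Balance at month 4: €49,071.0000 × (1 + 0.0105)^4 = €51,164.6703…
After €22,600.00 payment: €51,164.6703… − €22,600.00 = €28,564.6703…
Balance at month 10: €28,564.6703… × (1 + 0.0105)^6 = €30,412.1499…
After €12,300.00 payment: €30,412.1499… − €12,300.00 = €18,112.1499…
Balance at month 12: €18,112.1499… × (1 + 0.0105)^2 = €18,494.5019…
Penalty: 12 × 0.75% × €49,071.00 = €4,416.39
Final settlement = outstanding balance + penalty = €18,494.5019… + €4,416.39 = €22,910.89

€22,910.89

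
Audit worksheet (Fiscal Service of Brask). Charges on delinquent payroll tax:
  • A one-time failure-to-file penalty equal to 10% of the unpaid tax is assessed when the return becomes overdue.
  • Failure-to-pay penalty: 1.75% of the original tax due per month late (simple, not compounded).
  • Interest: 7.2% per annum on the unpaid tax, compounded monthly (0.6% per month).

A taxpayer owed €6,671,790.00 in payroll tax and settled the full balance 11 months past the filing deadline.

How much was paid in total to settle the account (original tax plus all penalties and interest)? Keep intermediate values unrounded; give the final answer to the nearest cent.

Failure-to-file penalty: 10% × €6,671,790.00 = €667,179.00
Failure-to-pay penalty = 1.75% × €6,671,790.00 × 11 mo = €1,284,319.58…
Interest: €6,671,790.00 × ((1 + 0.006)^11 − 1) = €6,671,790.00 × 0.0680161… = €453,788.9443…
Total = €6,671,790.00 + €1,951,498.5750 + €453,788.9443… = €9,077,077.52

€9,077,077.52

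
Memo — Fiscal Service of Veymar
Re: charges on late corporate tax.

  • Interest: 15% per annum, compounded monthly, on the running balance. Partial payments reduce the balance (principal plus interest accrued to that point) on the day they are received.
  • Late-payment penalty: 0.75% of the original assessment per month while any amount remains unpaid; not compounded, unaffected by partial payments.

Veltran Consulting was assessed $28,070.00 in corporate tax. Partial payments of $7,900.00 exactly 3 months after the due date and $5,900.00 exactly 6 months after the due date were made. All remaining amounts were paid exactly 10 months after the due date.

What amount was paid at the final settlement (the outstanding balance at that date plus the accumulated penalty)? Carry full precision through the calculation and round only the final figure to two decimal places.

Monthly rate = 15% ÷ 12 = 1.25%
Balance at month 3: $28,070.0000 × (1 + 0.0125)^3 = $29,135.8376…
After $7,900.00 payment: $29,135.8376… − $7,900.00 = $21,235.8376…
Balance at month 6: $21,235.8376… × (1 + 0.0125)^3 = $22,042.1773…
After $5,900.00 payment: $22,042.1773… − $5,900.00 = $16,142.1773…
Balance at month 10: $16,142.1773… × (1 + 0.0125)^4 = $16,964.5460…
Penalty: 10 × 0.75% × $28,070.00 = $2,105.25
Final settlement = outstanding balance + penalty = $16,964.5460… + $2,105.25 = $19,069.80

$19,069.80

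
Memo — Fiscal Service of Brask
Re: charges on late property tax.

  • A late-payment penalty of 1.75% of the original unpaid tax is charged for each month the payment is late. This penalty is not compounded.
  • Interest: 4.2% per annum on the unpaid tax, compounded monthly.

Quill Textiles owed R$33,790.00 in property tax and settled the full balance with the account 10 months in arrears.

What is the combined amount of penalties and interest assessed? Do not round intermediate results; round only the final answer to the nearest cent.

R$7,114.70

Late-payment penalty: 10 × 1.75% × R$33,790.00 = R$5,913.25
Interest (4.2%/yr ÷ 12 = 0.35%/month): R$33,790.00 × ((1 + 0.0035)^10 − 1) = R$1,201.4517…
Penalties + interest = R$5,913.2500 + R$1,201.4517… = R$7,114.70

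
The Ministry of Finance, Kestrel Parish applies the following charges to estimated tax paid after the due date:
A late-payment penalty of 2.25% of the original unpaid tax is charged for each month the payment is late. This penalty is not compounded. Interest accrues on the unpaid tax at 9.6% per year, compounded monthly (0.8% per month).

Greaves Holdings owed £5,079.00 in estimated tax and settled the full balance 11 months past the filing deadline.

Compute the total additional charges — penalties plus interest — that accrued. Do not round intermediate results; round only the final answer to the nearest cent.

Late-payment penalty = 2.25% × £5,079.00 × 11 mo = £1,257.05…
Interest: £5,079.00 × ((1 + 0.008)^11 − 1) = £5,079.00 × 0.0916058… = £465.2661…
Penalties + interest = £1,257.0525 + £465.2661… = £1,722.32

£1,722.32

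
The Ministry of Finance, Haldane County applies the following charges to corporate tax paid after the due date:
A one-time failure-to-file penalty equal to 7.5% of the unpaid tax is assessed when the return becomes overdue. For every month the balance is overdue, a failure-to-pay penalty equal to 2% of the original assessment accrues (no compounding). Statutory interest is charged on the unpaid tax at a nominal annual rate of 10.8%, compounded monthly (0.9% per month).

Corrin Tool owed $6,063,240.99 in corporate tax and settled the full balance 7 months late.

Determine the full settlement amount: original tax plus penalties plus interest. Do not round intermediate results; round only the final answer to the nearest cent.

Failure-to-file penalty: 7.5% × $6,063,240.99 = $454,743.07…
Failure-to-pay penalty: 7 × 2% × $6,063,240.99 = $848,853.74…
Interest: $6,063,240.99 × ((1 + 0.009)^7 − 1) = $6,063,240.99 × 0.0647267… = $392,453.8588…
Total = $6,063,240.99 + $1,303,596.8129… + $392,453.8588… = $7,759,291.66

$7,759,291.66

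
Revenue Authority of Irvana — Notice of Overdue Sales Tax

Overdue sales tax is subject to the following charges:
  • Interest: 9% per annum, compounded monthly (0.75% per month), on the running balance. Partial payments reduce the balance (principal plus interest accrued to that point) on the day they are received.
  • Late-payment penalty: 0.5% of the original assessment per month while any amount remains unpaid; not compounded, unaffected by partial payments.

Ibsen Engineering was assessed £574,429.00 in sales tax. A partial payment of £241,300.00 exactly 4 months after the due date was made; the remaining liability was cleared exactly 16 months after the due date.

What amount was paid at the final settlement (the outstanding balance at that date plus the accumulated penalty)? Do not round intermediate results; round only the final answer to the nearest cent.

Balance at month 4: £574,429.0000 × (1 + 0.0075)^4 = £591,856.7110…
After £241,300.00 payment: £591,856.7110… − £241,300.00 = £350,556.7110…
Balance at month 16: £350,556.7110… × (1 + 0.0075)^12 = £383,441.3485…
Penalty: 16 × 0.5% × £574,429.00 = £45,954.32
Final settlement = outstanding balance + penalty = £383,441.3485… + £45,954.32 = £429,395.67

£429,395.67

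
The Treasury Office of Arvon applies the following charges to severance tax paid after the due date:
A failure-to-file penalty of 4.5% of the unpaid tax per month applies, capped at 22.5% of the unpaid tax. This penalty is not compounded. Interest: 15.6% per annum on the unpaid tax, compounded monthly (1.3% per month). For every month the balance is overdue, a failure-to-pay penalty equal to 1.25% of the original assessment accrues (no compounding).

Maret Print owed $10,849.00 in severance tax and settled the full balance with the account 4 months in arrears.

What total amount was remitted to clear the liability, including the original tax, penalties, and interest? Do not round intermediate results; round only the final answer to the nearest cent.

Failure-to-file: 4 × 4.5% × $10,849.00 = $1,952.82 (under the 22.5% cap)
Failure-to-pay penalty = 1.25% × $10,849.00 × 4 mo = $542.45
Interest: $10,849.00 × ((1 + 0.013)^4 − 1) = $10,849.00 × 0.0530228… = $575.2445…
Total = $10,849.00 + $2,495.2700 + $575.2445… = $13,919.51

$13,919.51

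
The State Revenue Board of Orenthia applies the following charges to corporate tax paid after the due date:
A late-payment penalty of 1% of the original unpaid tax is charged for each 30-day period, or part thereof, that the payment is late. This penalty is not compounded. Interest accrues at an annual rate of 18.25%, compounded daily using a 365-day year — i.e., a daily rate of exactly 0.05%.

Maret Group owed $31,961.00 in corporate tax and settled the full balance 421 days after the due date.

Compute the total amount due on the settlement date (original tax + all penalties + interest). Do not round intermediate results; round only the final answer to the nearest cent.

$44,241.38

Penalty periods: ⌈421/30⌉ = 15; penalty = 15 × 1% × $31,961.00 = $4,794.15
Interest: $31,961.00 × ((1 + 0.0005)^421 − 1) = $31,961.00 × 0.23423012… = $7,486.2289…
Total = $31,961.00 + $4,794.1500 + $7,486.2289… = $44,241.38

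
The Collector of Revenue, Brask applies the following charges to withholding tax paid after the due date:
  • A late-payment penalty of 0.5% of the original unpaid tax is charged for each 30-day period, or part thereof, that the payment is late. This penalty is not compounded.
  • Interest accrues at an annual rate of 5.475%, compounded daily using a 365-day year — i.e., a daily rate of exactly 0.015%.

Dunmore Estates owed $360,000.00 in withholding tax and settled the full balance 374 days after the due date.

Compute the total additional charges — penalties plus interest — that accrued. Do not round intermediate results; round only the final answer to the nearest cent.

$44,171.64

Penalty periods: ⌈374/30⌉ = 13; penalty = 13 × 0.5% × $360,000.00 = $23,400.00
Interest: $360,000.00 × ((1 + 0.00015)^374 − 1) = $360,000.00 × 0.05769900… = $20,771.6396…
Penalties + interest = $23,400.0000 + $20,771.6396… = $44,171.64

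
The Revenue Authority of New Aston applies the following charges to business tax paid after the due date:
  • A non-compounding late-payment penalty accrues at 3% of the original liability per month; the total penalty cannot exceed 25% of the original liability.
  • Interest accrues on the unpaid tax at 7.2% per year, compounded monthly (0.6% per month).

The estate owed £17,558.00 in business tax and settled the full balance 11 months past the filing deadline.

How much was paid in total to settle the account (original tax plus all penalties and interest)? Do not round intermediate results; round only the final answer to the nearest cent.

£23,141.73

Penalty (uncapped): 11 × 3% × £17,558.00 = £5,794.14; cap = 25% × £17,558.00 = £4,389.50 → penalty = £4,389.50
Interest: £17,558.00 × ((1 + 0.006)^11 − 1) = £17,558.00 × 0.0680161… = £1,194.2262…
Total = £17,558.00 + £4,389.5000 + £1,194.2262… = £23,141.73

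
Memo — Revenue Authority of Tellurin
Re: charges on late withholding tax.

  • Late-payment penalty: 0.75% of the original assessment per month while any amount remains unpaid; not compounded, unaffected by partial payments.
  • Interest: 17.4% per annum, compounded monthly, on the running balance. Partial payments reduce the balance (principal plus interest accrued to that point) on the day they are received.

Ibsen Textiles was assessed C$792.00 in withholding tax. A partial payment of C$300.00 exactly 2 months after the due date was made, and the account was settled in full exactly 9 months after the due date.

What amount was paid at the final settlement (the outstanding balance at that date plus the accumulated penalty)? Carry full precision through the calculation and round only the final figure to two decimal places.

C$623.21

Monthly rate = 17.4% ÷ 12 = 1.45%
Balance at month 2: C$792.0000 × (1 + 0.0145)^2 = C$815.1345…
After C$300.00 payment: C$815.1345… − C$300.00 = C$515.1345…
Balance at month 9: C$515.1345… × (1 + 0.0145)^7 = C$569.7509…
Penalty: 9 × 0.75% × C$792.00 = C$53.46
Final settlement = outstanding balance + penalty = C$569.7509… + C$53.46 = C$623.21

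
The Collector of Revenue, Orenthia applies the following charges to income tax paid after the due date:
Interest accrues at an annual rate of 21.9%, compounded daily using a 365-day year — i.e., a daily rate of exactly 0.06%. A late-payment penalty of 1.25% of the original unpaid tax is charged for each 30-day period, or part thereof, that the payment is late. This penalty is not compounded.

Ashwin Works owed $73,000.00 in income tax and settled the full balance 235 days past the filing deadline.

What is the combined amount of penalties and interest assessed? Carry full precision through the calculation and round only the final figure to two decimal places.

Penalty periods: ⌈235/30⌉ = 8; penalty = 8 × 1.25% × $73,000.00 = $7,300.00
Interest: $73,000.00 × ((1 + 0.0006)^235 − 1) = $73,000.00 × 0.15137596… = $11,050.4453…
Penalties + interest = $7,300.0000 + $11,050.4453… = $18,350.45

$18,350.45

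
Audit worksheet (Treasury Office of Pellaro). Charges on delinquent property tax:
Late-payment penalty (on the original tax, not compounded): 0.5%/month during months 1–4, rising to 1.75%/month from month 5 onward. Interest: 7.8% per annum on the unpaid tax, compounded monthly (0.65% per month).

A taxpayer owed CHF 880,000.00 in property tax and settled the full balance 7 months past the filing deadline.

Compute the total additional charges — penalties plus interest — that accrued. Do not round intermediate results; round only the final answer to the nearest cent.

CHF 104,629.29

Penalty, months 1–4: 4 × 0.5% × CHF 880,000.00 = CHF 17,600.00
Penalty, months 5–7: 3 × 1.75% × CHF 880,000.00 = CHF 46,200.00
Interest: CHF 880,000.00 × ((1 + 0.0065)^7 − 1) = CHF 880,000.00 × 0.0463969… = CHF 40,829.2936…
Penalties + interest = CHF 63,800.0000 + CHF 40,829.2936… = CHF 104,629.29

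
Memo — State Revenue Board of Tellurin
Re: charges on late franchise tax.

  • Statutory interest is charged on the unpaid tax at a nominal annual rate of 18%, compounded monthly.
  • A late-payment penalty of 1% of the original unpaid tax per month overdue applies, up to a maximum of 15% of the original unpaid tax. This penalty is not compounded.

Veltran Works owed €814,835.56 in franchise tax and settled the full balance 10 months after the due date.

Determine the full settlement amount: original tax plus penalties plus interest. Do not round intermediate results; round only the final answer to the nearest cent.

Penalty: 10 × 1% × €814,835.56 = €81,483.56… (below the 15% cap of €122,225.33…)
Interest (18%/yr ÷ 12 = 1.5%/month): €814,835.56 × ((1 + 0.015)^10 − 1) = €130,814.3731…
Total = €814,835.56 + €81,483.5560 + €130,814.3731… = €1,027,133.49

€1,027,133.49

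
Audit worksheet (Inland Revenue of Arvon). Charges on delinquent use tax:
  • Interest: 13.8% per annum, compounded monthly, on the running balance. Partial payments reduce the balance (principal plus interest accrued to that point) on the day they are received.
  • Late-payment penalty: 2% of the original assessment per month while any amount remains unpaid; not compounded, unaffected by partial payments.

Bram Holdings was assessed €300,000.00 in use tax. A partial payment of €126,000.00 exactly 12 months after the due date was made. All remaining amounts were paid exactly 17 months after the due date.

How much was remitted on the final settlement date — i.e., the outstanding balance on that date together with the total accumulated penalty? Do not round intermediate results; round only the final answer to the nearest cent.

Monthly rate = 13.8% ÷ 12 = 1.15%
Balance at month 12: €300,000.0000 × (1 + 0.0115)^12 = €344,121.5735…
After €126,000.00 payment: €344,121.5735… − €126,000.00 = €218,121.5735…
Balance at month 17: €218,121.5735… × (1 + 0.0115)^5 = €230,955.3662…
Penalty: 17 × 2% × €300,000.00 = €102,000.00
Final settlement = outstanding balance + penalty = €230,955.3662… + €102,000.00 = €332,955.37

€332,955.37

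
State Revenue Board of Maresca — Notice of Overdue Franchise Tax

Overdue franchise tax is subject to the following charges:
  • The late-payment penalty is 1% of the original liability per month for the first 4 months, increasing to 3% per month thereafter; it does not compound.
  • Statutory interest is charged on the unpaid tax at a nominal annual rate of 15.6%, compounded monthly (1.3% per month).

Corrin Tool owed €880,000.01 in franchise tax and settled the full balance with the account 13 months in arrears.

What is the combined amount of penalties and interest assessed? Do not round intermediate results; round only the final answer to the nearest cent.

Penalty, months 1–4: 4 × 1% × €880,000.01 = €35,200.00…
Penalty, months 5–13: 9 × 3% × €880,000.01 = €237,600.00…
Interest: €880,000.01 × ((1 + 0.013)^13 − 1) = €880,000.01 × 0.1828312… = €160,891.5013…
Penalties + interest = €272,800.0031 + €160,891.5013… = €433,691.50

€433,691.50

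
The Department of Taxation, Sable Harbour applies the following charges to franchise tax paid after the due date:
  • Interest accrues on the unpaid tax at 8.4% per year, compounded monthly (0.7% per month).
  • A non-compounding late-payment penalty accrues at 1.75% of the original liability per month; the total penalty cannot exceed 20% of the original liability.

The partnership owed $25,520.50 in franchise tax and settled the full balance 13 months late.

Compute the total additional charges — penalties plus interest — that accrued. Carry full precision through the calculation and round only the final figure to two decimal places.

Penalty (uncapped): 13 × 1.75% × $25,520.50 = $5,805.91…; cap = 20% × $25,520.50 = $5,104.10 → penalty = $5,104.10
Interest: $25,520.50 × ((1 + 0.007)^13 − 1) = $25,520.50 × 0.0949218… = $2,422.4527…
Penalties + interest = $5,104.1000 + $2,422.4527… = $7,526.55

$7,526.55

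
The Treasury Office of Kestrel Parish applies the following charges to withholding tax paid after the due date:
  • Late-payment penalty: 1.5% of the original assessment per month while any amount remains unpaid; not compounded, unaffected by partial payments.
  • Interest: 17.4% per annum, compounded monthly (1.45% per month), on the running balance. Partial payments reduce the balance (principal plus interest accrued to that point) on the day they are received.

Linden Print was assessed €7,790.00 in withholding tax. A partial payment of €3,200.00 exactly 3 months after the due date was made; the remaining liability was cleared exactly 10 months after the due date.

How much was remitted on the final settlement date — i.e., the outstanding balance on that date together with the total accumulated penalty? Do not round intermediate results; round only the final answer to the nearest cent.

Balance at month 3: €7,790.0000 × (1 + 0.0145)^3 = €8,133.8023…
After €3,200.00 payment: €8,133.8023… − €3,200.00 = €4,933.8023…
Balance at month 10: €4,933.8023… × (1 + 0.0145)^7 = €5,456.9013…
Penalty: 10 × 1.5% × €7,790.00 = €1,168.50
Final settlement = outstanding balance + penalty = €5,456.9013… + €1,168.50 = €6,625.40

€6,625.40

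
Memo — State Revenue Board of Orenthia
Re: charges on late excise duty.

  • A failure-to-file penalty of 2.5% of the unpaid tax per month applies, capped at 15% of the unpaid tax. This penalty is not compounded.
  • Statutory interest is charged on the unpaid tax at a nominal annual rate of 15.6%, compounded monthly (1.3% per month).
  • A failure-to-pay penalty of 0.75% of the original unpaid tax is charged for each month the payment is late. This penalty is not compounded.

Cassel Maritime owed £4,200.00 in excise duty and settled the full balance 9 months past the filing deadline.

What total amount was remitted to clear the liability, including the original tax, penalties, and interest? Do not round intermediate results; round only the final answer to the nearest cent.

Failure-to-file: 9 × 2.5% × £4,200.00 = £945.00, capped at 15% × £4,200.00 = £630.00
Failure-to-pay penalty = 0.75% × £4,200.00 × 9 mo = £283.50
Interest: £4,200.00 × ((1 + 0.013)^9 − 1) = £4,200.00 × 0.1232722… = £517.7432…
Total = £4,200.00 + £913.5000 + £517.7432… = £5,631.24

£5,631.24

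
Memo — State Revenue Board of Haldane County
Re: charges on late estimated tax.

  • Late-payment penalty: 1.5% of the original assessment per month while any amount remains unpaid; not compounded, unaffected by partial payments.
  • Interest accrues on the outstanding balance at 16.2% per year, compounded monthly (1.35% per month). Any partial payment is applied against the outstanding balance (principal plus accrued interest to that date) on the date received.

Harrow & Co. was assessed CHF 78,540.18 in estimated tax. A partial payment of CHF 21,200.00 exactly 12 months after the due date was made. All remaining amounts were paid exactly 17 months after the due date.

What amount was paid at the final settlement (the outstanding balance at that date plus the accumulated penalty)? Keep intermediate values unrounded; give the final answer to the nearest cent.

CHF 96,007.27

Balance at month 12: CHF 78,540.1800 × (1 + 0.0135)^12 = CHF 92,252.2418…
After CHF 21,200.00 payment: CHF 92,252.2418… − CHF 21,200.00 = CHF 71,052.2418…
Balance at month 17: CHF 71,052.2418… × (1 + 0.0135)^5 = CHF 75,979.5208…
Penalty: 17 × 1.5% × CHF 78,540.18 = CHF 20,027.75…
Final settlement = outstanding balance + penalty = CHF 75,979.5208… + CHF 20,027.75… = CHF 96,007.27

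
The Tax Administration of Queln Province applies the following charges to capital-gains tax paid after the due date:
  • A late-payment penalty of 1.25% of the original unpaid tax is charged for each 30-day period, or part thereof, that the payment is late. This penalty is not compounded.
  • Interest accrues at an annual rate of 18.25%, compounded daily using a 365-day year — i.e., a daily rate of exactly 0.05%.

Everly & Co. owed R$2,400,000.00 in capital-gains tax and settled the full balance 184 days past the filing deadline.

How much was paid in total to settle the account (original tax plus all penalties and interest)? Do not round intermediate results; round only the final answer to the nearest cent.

R$2,841,215.07

Penalty periods: ⌈184/30⌉ = 7; penalty = 7 × 1.25% × R$2,400,000.00 = R$210,000.00
Interest: R$2,400,000.00 × ((1 + 0.0005)^184 − 1) = R$2,400,000.00 × 0.09633961… = R$231,215.0745…
Total = R$2,400,000.00 + R$210,000.0000 + R$231,215.0745… = R$2,841,215.07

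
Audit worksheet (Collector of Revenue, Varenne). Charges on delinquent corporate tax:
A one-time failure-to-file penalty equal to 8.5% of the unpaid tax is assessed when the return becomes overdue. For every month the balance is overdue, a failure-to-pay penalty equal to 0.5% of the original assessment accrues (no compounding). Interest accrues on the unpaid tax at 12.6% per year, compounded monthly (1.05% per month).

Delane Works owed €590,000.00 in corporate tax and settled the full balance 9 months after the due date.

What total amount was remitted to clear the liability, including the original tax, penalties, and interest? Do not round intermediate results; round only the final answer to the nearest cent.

€724,855.00

Failure-to-file penalty: 8.5% × €590,000.00 = €50,150.00
Failure-to-pay penalty = 0.5% × €590,000.00 × 9 mo = €26,550.00
Interest: €590,000.00 × ((1 + 0.0105)^9 − 1) = €590,000.00 × 0.0985678… = €58,154.9951…
Total = €590,000.00 + €76,700.0000 + €58,154.9951… = €724,855.00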